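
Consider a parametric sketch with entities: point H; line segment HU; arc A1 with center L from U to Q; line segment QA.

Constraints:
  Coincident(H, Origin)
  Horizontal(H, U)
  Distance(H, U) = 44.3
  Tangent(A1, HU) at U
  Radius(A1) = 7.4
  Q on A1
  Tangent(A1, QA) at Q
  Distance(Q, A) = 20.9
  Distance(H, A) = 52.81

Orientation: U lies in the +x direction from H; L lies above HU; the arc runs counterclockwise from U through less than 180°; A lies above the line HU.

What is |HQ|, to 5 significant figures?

52.188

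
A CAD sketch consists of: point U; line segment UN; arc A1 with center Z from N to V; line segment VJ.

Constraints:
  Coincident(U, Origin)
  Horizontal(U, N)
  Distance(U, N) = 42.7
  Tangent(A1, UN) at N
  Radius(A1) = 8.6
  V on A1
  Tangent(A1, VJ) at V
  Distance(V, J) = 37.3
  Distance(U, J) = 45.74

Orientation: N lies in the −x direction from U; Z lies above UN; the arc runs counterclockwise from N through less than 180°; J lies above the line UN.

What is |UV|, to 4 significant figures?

35.10

U is at the origin; UN is horizontal with |UN| = 42.7 and N on the −x side, so N = (-42.70, 0.000). Tangency of A1 to UN means the radius ZN is perpendicular to UN, so Z = N + (0, 8.6) = (-42.70, 8.600). Since ZV ⟂ VJ (tangency), |ZJ| = √(8.6² + 37.3²) = 38.28 regardless of where V sits on A1. So J lies on both circle(U, 45.74) and circle(Z, 38.28); the above-UN intersection is J = (-21.42, 40.42). V is the foot of the tangent from J: V = (-34.66, 5.547).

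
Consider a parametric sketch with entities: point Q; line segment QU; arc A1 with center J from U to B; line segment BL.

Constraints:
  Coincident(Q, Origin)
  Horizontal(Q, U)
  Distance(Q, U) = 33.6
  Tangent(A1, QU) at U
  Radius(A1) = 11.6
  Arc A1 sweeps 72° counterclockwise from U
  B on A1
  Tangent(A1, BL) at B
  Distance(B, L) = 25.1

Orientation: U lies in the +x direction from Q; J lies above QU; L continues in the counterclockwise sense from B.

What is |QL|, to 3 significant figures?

61.3

Q is at the origin; QU is horizontal with |QU| = 33.6 and U on the +x side, so U = (33.6, 0.00). The tangent condition forces JU to be normal to QU, so J = U + (0, 11.6) = (33.6, 11.6). On A1, U sits at bearing -90° from J; a 72° counterclockwise sweep puts B at bearing -18°, so B = J + 11.6·(cos -18°, sin -18°) = (44.6, 8.02). Tangency of A1 to BL means the radius JB is perpendicular to BL, so BL runs along (−sin -18°, cos -18°); with |BL| = 25.1, L = (52.4, 31.9). Then |QL| = |L − Q| = 61.3.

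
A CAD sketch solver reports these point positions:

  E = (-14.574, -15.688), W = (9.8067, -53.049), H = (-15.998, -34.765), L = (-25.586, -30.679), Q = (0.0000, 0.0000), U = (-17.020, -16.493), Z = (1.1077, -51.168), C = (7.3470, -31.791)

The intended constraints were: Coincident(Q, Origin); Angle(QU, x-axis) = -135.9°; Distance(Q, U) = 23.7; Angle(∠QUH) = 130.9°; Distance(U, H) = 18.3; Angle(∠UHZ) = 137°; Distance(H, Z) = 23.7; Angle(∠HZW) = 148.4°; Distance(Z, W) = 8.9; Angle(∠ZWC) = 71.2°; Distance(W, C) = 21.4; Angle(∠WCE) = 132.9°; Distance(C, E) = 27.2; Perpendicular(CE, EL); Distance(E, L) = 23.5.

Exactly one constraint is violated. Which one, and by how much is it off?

Distance(E, L) = 23.5 — off by 4.90.

Q = (0.00, 0.00) ✓; QU at -135.9° ✓; |QU| = 23.70 ✓; ∠QUH = 130.9° ✓; |UH| = 18.30 ✓; ∠UHZ = 137.0° ✓; |HZ| = 23.70 ✓; ∠HZW = 148.4° ✓; |ZW| = 8.900 ✓; ∠ZWC = 71.20° ✓; |WC| = 21.40 ✓; ∠WCE = 132.9° ✓; |CE| = 27.20 ✓; ∠(CE, EL) = 90.00° ✓; |EL| = 18.60 ✗.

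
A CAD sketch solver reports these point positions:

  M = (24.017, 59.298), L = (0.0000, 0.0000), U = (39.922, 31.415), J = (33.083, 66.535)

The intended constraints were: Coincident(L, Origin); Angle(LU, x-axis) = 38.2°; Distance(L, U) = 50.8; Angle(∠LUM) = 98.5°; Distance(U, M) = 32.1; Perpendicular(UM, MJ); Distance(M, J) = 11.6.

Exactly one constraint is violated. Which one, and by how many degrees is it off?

Perpendicular(UM, MJ) — off by 8.90°.

L = (0.00, 0.00) ✓; LU at 38.20° ✓; |LU| = 50.80 ✓; ∠LUM = 98.50° ✓; |UM| = 32.10 ✓; ∠(UM, MJ) = 81.10° ✗; |MJ| = 11.60 ✓.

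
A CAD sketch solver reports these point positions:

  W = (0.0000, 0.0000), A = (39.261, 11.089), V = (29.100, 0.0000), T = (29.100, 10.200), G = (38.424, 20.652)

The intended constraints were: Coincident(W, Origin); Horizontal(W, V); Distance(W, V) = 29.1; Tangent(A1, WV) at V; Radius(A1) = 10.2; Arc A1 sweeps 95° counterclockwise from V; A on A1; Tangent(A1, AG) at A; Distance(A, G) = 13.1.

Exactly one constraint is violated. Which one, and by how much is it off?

Distance(A, G) = 13.1 — off by 3.50.

W = (0.00, 0.00) ✓; W.y = 0.00, V.y = 0.00 ✓; |WV| = 29.10 ✓; ∠(TV, VW) = 90.00° ✓; |TV| = 10.20 ✓; bearing(T→A) − bearing(T→V) = 95.00° ✓; |TA| = 10.20 ✓; ∠(TA, AG) = 90.00° ✓; |AG| = 9.600 ✗.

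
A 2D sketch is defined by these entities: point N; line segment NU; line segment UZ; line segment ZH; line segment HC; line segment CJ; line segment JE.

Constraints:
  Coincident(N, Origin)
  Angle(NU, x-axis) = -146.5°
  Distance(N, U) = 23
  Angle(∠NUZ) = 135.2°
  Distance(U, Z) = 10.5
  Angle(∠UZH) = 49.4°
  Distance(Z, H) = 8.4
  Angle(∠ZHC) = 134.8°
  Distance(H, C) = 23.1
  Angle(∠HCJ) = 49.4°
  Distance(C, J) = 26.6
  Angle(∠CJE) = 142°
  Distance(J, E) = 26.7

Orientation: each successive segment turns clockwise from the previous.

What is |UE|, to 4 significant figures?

31.20

N is at the origin; NU runs at -146.5° with length 23.0, so U = (-19.18, -12.69). ∠NUZ = 135.2° gives UZ at 168.7° from the x-axis; with |UZ| = 10.5, Z = (-29.48, -10.64). ∠UZH = 49.4° gives ZH at 38.10° from the x-axis; with |ZH| = 8.4, H = (-22.87, -5.454). ∠ZHC = 134.8° gives HC at -7.100° from the x-axis; with |HC| = 23.1, C = (0.05729, -8.309). ∠HCJ = 49.4° gives CJ at -137.7° from the x-axis; with |CJ| = 26.6, J = (-19.62, -26.21). ∠CJE = 142.0° gives JE at -175.7° from the x-axis; with |JE| = 26.7, E = (-46.24, -28.21). Then |UE| = |E − U| = 31.20.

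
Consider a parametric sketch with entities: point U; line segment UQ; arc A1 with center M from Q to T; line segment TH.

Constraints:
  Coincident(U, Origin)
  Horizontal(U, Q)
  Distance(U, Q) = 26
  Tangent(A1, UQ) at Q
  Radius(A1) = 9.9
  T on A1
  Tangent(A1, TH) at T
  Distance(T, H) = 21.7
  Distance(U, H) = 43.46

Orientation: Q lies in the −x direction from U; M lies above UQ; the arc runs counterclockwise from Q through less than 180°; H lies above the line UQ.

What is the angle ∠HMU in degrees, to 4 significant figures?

114.3°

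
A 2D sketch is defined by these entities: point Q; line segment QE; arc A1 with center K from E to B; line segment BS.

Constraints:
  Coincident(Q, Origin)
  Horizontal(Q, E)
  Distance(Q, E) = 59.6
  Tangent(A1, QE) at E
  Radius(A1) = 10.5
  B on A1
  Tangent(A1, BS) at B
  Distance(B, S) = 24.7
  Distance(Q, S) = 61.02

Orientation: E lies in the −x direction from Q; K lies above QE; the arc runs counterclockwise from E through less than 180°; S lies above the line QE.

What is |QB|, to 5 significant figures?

50.264

Checks: |KB| = 10.50 ✓; ∠(KB, BS) = 90.00° ✓; |BS| = 24.70 ✓; |QS| = 61.02 ✓.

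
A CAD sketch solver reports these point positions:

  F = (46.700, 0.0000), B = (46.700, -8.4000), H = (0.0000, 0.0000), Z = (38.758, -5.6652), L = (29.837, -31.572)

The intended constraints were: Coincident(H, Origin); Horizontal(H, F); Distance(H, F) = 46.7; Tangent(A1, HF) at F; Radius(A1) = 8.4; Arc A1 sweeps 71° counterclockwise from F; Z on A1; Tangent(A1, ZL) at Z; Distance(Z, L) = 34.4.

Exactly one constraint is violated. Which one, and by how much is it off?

Distance(Z, L) = 34.4 — off by 7.00.

H = (0.00, 0.00) ✓; H.y = 0.00, F.y = 0.00 ✓; |HF| = 46.70 ✓; ∠(BF, FH) = 90.00° ✓; |BF| = 8.400 ✓; bearing(B→Z) − bearing(B→F) = 71.00° ✓; |BZ| = 8.400 ✓; ∠(BZ, ZL) = 90.00° ✓; |ZL| = 27.40 ✗.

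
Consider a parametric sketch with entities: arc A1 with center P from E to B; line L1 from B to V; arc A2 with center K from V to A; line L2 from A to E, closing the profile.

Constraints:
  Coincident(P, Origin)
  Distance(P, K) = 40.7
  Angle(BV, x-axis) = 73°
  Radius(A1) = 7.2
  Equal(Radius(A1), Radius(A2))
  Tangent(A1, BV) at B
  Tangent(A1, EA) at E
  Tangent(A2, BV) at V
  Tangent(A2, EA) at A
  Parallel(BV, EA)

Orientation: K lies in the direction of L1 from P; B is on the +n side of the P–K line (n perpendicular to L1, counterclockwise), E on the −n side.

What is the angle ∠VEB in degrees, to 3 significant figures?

70.5°

Tangency of A1 to both parallel lines with radius 7.2 puts B and E at P ± 7.2·n: B = (-6.89, 2.11), E = (6.89, -2.11). Equal radii place V and A the same way about K: V = K + 7.2·n = (5.01, 41.0), A = K − 7.2·n = (18.8, 36.8). Then cos ∠VEB = EV·EB / (|EV||EB|), giving 70.5°.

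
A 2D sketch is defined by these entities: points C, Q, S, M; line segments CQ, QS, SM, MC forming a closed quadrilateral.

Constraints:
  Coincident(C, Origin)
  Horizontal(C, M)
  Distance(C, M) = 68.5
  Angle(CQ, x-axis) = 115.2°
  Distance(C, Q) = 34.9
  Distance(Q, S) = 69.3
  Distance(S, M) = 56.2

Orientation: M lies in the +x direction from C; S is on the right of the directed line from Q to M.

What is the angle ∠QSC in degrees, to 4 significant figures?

5.002°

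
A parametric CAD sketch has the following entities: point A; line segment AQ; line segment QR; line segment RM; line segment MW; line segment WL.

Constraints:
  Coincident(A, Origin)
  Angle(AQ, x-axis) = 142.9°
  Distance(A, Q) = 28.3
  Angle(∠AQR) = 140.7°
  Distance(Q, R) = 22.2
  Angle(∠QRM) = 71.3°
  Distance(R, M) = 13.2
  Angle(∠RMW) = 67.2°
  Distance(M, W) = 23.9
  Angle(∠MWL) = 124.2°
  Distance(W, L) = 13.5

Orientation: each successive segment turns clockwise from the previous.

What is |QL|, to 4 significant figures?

16.82

A is at the origin; AQ runs at 142.9° with length 28.3, so Q = (-22.57, 17.07). ∠AQR = 140.7° gives QR at 103.6° from the x-axis; with |QR| = 22.2, R = (-27.79, 38.65). ∠QRM = 71.3° gives RM at -5.100° from the x-axis; with |RM| = 13.2, M = (-14.64, 37.47). ∠RMW = 67.2° gives MW at -117.9° from the x-axis; with |MW| = 23.9, W = (-25.83, 16.35). ∠MWL = 124.2° gives WL at -173.7° from the x-axis; with |WL| = 13.5, L = (-39.25, 14.87). Then |QL| = |L − Q| = 16.82.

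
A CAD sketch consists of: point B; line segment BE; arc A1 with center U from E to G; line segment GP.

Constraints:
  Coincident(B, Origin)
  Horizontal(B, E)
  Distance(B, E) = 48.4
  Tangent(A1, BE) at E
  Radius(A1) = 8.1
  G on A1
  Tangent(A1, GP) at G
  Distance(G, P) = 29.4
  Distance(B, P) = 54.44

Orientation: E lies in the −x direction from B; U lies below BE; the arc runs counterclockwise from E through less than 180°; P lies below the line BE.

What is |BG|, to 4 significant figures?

56.64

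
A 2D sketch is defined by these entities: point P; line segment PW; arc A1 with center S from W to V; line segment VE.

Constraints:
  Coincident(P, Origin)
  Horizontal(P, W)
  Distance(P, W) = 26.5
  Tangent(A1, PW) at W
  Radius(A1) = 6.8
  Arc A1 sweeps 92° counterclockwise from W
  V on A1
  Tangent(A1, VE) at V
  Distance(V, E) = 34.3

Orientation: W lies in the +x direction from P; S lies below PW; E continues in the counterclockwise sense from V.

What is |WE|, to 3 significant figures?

41.7

On A1, W sits at bearing 90° from S; a 92° counterclockwise sweep puts V at bearing 182°, so V = S + 6.8·(cos 182°, sin 182°) = (19.7, -7.04). Tangency of A1 to VE means the radius SV is perpendicular to VE, so VE runs along (−sin 182°, cos 182°); with |VE| = 34.3, E = (20.9, -41.3). Then |WE| = |E − W| = 41.7.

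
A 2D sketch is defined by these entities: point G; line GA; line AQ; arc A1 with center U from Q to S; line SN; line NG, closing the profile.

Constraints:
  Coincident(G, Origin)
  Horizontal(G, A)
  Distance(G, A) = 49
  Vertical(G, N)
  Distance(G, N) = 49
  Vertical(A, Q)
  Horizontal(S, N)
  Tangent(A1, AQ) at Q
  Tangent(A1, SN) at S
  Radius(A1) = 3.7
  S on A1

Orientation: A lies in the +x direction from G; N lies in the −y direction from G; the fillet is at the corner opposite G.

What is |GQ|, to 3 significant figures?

66.7

G is at the origin; G and A share the same y with |GA| = 49.0 and A on the +x side, so A = (49.0, 0.00). GN is vertical with |GN| = 49.0 and N on the −y side, so N = (0.00, -49.0). The virtual corner opposite G is at (49.0, -49.0). The tangent condition forces UQ to be normal to AQ and the tangent condition forces US to be normal to SN, with radius 3.7, so the center U sits 3.7 in from both sides at U = (45.3, -45.3). That places the tangent points at Q = (49.0, -45.3) on AQ and S = (45.3, -49.0) on SN. Then |GQ| = |Q − G| = 66.7.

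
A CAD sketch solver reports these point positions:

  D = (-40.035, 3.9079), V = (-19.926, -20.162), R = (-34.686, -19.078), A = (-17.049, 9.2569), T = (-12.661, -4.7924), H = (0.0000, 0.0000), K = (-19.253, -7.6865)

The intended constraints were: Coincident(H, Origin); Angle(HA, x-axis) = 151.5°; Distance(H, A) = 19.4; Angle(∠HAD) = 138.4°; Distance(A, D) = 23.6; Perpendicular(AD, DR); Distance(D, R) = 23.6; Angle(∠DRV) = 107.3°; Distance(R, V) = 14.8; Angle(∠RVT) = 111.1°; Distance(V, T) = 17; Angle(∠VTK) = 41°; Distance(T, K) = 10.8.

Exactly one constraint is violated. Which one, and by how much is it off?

Distance(T, K) = 10.8 — off by 3.60.

H = (0.00, 0.00) ✓; HA at 151.5° ✓; |HA| = 19.40 ✓; ∠HAD = 138.4° ✓; |AD| = 23.60 ✓; ∠(AD, DR) = 90.00° ✓; |DR| = 23.60 ✓; ∠DRV = 107.3° ✓; |RV| = 14.80 ✓; ∠RVT = 111.1° ✓; |VT| = 17.00 ✓; ∠VTK = 41.00° ✓; |TK| = 7.199 ✗.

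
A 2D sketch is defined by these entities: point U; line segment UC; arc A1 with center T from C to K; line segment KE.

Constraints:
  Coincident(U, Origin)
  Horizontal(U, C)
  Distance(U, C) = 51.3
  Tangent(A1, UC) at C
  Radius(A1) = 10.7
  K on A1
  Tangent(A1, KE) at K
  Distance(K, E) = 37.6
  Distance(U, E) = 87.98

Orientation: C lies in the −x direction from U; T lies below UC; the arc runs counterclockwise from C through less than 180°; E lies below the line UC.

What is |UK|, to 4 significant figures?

60.79

Checks: |TK| = 10.70 ✓; ∠(TK, KE) = 90.00° ✓; |KE| = 37.60 ✓; |UE| = 87.98 ✓.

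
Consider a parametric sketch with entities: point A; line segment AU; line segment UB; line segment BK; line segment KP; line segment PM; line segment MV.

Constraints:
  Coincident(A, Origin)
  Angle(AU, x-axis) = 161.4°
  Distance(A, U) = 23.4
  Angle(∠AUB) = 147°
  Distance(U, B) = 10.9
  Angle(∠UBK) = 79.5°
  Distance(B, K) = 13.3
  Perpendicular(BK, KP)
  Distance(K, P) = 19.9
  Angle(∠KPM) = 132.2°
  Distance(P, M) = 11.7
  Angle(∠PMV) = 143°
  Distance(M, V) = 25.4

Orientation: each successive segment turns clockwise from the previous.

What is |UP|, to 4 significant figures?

14.57

∠UBK = 79.5° gives BK at 27.90° from the x-axis; with |BK| = 13.3, K = (-17.19, 22.23). The perpendicularity gives KP at right angles to BK, so KP runs at -62.10°; with |KP| = 19.9, P = (-7.882, 4.642). Then |UP| = |P − U| = 14.57.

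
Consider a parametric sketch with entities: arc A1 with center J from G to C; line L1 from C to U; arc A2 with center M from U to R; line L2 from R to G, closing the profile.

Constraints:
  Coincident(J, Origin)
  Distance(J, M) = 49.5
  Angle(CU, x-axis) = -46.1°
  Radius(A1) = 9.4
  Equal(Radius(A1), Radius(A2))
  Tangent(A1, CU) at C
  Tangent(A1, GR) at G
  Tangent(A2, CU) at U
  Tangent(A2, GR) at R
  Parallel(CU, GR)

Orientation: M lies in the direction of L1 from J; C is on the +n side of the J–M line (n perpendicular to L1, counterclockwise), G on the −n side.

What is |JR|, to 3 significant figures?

50.4

Tangency of A1 to both parallel lines with radius 9.4 puts C and G at J ± 9.4·n: C = (6.77, 6.52), G = (-6.77, -6.52). Equal radii place U and R the same way about M: U = M + 9.4·n = (41.1, -29.1), R = M − 9.4·n = (27.6, -42.2). Then |JR| = |R − J| = 50.4.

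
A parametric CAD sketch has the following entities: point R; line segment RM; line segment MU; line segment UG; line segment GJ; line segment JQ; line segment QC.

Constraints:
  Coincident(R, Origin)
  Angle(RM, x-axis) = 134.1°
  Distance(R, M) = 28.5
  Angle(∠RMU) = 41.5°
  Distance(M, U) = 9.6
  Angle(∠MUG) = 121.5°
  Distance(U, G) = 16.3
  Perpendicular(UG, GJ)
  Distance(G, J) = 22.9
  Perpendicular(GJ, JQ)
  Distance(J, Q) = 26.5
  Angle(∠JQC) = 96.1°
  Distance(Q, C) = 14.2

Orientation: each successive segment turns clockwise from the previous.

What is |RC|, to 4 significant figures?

35.10

R is at the origin; RM runs at 134.1° with length 28.5, so M = (-19.83, 20.47). ∠RMU = 41.5° gives MU at -4.400° from the x-axis; with |MU| = 9.6, U = (-10.26, 19.73). ∠MUG = 121.5° gives UG at -62.90° from the x-axis; with |UG| = 16.3, G = (-2.836, 5.220). UG ⟂ GJ, so GJ runs at -152.9°; with |GJ| = 22.9, J = (-23.22, -5.212). The perpendicularity gives JQ at right angles to GJ, so JQ runs at 117.1°; with |JQ| = 26.5, Q = (-35.29, 18.38). ∠JQC = 96.1° gives QC at 33.20° from the x-axis; with |QC| = 14.2, C = (-23.41, 26.15). Then |RC| = |C − R| = 35.10.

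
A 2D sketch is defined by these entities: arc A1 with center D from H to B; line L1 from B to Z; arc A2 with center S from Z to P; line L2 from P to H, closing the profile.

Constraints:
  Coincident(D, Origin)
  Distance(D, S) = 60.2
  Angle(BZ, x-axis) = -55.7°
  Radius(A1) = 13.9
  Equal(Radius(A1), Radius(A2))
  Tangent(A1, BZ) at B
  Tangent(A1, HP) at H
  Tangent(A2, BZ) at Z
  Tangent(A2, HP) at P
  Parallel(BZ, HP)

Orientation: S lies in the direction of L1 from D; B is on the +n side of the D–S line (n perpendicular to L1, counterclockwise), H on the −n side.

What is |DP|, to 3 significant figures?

61.8

The slot axis is L1's direction at -55.7°, so u = (cos -55.7°, sin -55.7°) = (0.564, -0.826) and n = (−sin -55.7°, cos -55.7°) = (0.826, 0.564). D is at the origin and S lies 60.2 along u from D, so S = 60.2·u = (33.9, -49.7). Tangency of A1 to both parallel lines with radius 13.9 puts B and H at D ± 13.9·n: B = (11.5, 7.83), H = (-11.5, -7.83). Equal radii place Z and P the same way about S: Z = S + 13.9·n = (45.4, -41.9), P = S − 13.9·n = (22.4, -57.6). Then |DP| = |P − D| = 61.8.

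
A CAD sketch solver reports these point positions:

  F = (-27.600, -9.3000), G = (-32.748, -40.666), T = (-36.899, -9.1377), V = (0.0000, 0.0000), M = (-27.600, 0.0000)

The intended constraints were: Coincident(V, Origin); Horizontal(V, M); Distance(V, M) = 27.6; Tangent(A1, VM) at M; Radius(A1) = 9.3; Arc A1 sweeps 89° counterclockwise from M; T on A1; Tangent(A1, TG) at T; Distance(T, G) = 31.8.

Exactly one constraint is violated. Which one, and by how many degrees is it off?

Tangent(A1, TG) at T — off by 8.50°.

V = (0.00, 0.00) ✓; V.y = 0.00, M.y = 0.00 ✓; |VM| = 27.60 ✓; ∠(FM, MV) = 90.00° ✓; |FM| = 9.300 ✓; bearing(F→T) − bearing(F→M) = 89.00° ✓; |FT| = 9.300 ✓; ∠(FT, TG) = 81.50° ✗; |TG| = 31.80 ✓.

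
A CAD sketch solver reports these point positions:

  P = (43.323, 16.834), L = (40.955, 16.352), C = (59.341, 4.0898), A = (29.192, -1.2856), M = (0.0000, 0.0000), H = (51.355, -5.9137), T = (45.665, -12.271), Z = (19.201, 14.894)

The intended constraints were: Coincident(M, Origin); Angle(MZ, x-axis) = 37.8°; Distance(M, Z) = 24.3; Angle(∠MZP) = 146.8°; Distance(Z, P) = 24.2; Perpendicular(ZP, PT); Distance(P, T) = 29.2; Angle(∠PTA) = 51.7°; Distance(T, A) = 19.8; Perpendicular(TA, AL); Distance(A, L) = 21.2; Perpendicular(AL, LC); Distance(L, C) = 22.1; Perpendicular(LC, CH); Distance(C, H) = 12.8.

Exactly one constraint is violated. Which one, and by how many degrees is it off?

Perpendicular(LC, CH) — off by 4.90°.

M = (0.00, 0.00) ✓; MZ at 37.80° ✓; |MZ| = 24.30 ✓; ∠MZP = 146.8° ✓; |ZP| = 24.20 ✓; ∠(ZP, PT) = 90.00° ✓; |PT| = 29.20 ✓; ∠PTA = 51.70° ✓; |TA| = 19.80 ✓; ∠(TA, AL) = 90.00° ✓; |AL| = 21.20 ✓; ∠(AL, LC) = 90.00° ✓; |LC| = 22.10 ✓; ∠(LC, CH) = 94.90° ✗; |CH| = 12.80 ✓.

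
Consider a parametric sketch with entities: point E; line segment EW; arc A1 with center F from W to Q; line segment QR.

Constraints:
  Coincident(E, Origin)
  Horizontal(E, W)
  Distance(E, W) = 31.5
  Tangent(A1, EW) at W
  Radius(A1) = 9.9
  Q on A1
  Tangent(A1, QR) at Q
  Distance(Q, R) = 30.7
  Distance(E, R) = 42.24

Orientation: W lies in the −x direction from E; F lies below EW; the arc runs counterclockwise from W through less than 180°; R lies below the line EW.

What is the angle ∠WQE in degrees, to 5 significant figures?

43.711°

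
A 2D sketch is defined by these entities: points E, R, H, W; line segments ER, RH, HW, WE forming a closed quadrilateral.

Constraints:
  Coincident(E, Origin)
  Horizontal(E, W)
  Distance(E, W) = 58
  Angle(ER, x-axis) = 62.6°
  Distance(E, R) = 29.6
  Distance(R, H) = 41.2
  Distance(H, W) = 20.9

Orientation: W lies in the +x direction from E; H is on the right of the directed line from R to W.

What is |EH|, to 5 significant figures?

38.820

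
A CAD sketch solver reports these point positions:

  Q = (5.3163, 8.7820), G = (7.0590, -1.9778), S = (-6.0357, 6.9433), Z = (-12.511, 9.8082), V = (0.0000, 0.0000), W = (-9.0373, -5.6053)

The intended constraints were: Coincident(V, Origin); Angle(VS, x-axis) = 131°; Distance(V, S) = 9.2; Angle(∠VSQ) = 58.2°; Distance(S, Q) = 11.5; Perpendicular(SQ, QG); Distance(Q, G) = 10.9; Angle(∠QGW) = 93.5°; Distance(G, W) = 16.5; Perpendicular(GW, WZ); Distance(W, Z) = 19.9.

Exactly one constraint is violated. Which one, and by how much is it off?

Distance(W, Z) = 19.9 — off by 4.10.

V = (0.00, 0.00) ✓; VS at 131.0° ✓; |VS| = 9.200 ✓; ∠VSQ = 58.20° ✓; |SQ| = 11.50 ✓; ∠(SQ, QG) = 90.00° ✓; |QG| = 10.90 ✓; ∠QGW = 93.50° ✓; |GW| = 16.50 ✓; ∠(GW, WZ) = 90.00° ✓; |WZ| = 15.80 ✗.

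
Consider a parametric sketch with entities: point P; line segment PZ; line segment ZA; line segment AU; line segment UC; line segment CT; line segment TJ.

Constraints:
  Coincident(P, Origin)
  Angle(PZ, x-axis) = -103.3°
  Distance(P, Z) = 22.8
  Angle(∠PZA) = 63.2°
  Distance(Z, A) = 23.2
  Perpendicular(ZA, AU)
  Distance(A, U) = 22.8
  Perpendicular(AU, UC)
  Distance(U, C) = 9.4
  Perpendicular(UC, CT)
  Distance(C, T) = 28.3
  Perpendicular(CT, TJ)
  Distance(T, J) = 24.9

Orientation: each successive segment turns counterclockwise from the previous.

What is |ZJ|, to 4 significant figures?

39.09

P is at the origin; PZ runs at -103.3° with length 22.8, so Z = (-5.245, -22.19). ∠PZA = 63.2° gives ZA at 13.50° from the x-axis; with |ZA| = 23.2, A = (17.31, -16.77). ZA is perpendicular to AU, so AU runs at 103.5°; with |AU| = 22.8, U = (11.99, 5.397). The perpendicularity gives UC at right angles to AU, so UC runs at -166.5°; with |UC| = 9.4, C = (2.851, 3.203). The perpendicularity gives CT at right angles to UC, so CT runs at -76.50°; with |CT| = 28.3, T = (9.458, -24.31). CT ⟂ TJ, so TJ runs at 13.50°; with |TJ| = 24.9, J = (33.67, -18.50). Then |ZJ| = |J − Z| = 39.09.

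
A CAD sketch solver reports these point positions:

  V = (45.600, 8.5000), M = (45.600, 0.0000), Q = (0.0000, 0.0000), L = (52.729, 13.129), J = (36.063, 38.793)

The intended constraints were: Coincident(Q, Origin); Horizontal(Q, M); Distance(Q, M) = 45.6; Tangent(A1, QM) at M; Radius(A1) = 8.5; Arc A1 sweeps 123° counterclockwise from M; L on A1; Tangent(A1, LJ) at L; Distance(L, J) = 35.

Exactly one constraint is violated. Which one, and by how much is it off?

Distance(L, J) = 35 — off by 4.40.

Q = (0.00, 0.00) ✓; Q.y = 0.00, M.y = 0.00 ✓; |QM| = 45.60 ✓; ∠(VM, MQ) = 90.00° ✓; |VM| = 8.500 ✓; bearing(V→L) − bearing(V→M) = 123.0° ✓; |VL| = 8.500 ✓; ∠(VL, LJ) = 90.00° ✓; |LJ| = 30.60 ✗.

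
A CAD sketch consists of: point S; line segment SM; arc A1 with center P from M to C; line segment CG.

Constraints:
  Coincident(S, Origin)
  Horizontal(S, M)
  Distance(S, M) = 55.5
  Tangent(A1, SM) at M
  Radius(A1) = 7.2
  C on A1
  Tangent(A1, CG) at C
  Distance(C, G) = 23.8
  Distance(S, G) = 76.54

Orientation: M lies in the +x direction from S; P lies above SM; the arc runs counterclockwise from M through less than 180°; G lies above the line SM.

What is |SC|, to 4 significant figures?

62.16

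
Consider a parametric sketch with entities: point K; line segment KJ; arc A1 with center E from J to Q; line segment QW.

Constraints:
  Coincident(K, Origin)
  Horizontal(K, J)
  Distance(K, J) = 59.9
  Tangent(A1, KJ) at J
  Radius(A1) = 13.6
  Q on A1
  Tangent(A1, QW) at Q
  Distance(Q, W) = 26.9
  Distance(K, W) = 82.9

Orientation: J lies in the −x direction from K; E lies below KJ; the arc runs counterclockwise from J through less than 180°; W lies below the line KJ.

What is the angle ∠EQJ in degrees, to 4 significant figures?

43.33°

Checks: |EQ| = 13.60 ✓; ∠(EQ, QW) = 90.00° ✓; |QW| = 26.90 ✓; |KW| = 82.90 ✓.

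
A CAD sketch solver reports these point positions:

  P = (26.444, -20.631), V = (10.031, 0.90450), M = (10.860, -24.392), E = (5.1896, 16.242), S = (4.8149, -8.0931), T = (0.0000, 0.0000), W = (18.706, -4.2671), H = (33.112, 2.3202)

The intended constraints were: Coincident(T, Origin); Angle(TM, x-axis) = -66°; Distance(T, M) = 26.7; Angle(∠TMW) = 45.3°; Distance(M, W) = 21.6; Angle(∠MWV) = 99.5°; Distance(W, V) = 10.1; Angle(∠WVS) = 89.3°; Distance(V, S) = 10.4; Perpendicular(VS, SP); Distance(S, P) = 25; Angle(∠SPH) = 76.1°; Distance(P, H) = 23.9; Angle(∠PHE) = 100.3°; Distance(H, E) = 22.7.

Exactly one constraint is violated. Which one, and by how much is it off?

Distance(H, E) = 22.7 — off by 8.50.

T = (0.00, 0.00) ✓; TM at -66.00° ✓; |TM| = 26.70 ✓; ∠TMW = 45.30° ✓; |MW| = 21.60 ✓; ∠MWV = 99.50° ✓; |WV| = 10.10 ✓; ∠WVS = 89.30° ✓; |VS| = 10.40 ✓; ∠(VS, SP) = 90.00° ✓; |SP| = 25.00 ✓; ∠SPH = 76.10° ✓; |PH| = 23.90 ✓; ∠PHE = 100.3° ✓; |HE| = 31.20 ✗.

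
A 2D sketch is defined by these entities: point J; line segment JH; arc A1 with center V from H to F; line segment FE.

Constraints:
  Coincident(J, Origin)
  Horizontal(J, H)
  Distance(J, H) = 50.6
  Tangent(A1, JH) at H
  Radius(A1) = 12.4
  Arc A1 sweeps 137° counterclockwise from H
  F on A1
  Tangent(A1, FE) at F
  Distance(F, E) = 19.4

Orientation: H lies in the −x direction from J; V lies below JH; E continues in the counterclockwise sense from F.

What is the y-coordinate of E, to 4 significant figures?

-34.70

J is at the origin; JH is horizontal with |JH| = 50.6 and H on the −x side, so H = (-50.60, 0.000). The tangent condition forces VH to be normal to JH, so V = H + (0, -12.4) = (-50.60, -12.40). On A1, H sits at bearing 90° from V; a 137° counterclockwise sweep puts F at bearing 227°, so F = V + 12.4·(cos 227°, sin 227°) = (-59.06, -21.47). Tangency of A1 to FE means the radius VF is perpendicular to FE, so FE runs along (−sin 227°, cos 227°); with |FE| = 19.4, E = (-44.87, -34.70). So E.y = -34.70.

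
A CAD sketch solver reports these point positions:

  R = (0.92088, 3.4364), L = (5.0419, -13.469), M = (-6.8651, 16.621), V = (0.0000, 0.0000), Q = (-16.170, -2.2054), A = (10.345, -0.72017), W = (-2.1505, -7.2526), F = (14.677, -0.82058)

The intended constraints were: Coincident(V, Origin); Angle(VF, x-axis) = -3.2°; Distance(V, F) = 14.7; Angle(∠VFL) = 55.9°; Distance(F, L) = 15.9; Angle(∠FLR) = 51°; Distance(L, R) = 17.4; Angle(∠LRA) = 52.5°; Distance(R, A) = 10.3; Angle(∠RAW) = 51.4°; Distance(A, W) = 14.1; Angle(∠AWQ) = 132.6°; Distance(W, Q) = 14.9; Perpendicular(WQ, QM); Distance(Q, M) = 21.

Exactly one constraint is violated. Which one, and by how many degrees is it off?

Perpendicular(WQ, QM) — off by 6.50°.

V = (0.00, 0.00) ✓; VF at -3.200° ✓; |VF| = 14.70 ✓; ∠VFL = 55.90° ✓; |FL| = 15.90 ✓; ∠FLR = 51.00° ✓; |LR| = 17.40 ✓; ∠LRA = 52.50° ✓; |RA| = 10.30 ✓; ∠RAW = 51.40° ✓; |AW| = 14.10 ✓; ∠AWQ = 132.6° ✓; |WQ| = 14.90 ✓; ∠(WQ, QM) = 96.50° ✗; |QM| = 21.00 ✓.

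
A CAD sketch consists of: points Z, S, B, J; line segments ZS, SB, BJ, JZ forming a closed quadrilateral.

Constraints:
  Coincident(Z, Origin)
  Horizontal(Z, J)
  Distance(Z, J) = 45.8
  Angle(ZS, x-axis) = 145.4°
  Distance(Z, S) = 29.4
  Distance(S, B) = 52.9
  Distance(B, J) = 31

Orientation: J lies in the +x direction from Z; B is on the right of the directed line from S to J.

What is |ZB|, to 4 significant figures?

23.53

Checks: |SB| = 52.90 ✓; |BJ| = 31.00 ✓.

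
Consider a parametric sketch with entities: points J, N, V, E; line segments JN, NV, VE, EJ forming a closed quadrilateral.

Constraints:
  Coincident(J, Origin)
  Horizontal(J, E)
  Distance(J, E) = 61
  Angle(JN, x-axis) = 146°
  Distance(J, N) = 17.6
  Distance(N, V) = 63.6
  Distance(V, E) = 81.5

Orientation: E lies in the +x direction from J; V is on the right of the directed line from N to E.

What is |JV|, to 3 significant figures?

52.4

Checks: |NV| = 63.60 ✓; |VE| = 81.50 ✓.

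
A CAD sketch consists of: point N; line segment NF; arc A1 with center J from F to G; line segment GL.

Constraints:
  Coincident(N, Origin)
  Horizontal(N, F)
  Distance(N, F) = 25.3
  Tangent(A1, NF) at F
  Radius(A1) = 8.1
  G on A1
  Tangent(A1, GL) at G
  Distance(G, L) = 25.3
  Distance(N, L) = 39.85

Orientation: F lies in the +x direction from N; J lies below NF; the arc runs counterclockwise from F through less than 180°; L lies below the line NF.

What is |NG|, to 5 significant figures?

19.522

Checks: |JG| = 8.100 ✓; ∠(JG, GL) = 90.00° ✓; |GL| = 25.30 ✓; |NL| = 39.85 ✓.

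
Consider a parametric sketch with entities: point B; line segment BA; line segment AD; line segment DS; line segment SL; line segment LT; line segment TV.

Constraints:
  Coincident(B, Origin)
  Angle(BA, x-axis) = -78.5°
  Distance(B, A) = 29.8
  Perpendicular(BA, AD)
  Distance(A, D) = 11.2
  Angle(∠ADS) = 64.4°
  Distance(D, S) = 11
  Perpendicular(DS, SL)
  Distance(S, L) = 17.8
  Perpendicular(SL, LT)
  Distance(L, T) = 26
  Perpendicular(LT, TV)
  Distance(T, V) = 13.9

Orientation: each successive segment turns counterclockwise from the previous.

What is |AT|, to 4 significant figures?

21.28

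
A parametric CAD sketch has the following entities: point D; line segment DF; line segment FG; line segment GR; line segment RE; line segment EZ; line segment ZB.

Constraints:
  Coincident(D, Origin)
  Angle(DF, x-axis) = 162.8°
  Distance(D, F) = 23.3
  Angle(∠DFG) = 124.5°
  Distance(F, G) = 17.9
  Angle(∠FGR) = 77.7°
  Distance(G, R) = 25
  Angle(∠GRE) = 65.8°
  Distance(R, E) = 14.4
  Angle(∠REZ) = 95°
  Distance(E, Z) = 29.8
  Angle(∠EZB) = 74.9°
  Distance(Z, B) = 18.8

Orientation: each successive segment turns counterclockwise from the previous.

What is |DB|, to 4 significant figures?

45.27

D is at the origin; DF runs at 162.8° with length 23.3, so F = (-22.26, 6.890). ∠DFG = 124.5° gives FG at -141.7° from the x-axis; with |FG| = 17.9, G = (-36.31, -4.204). ∠FGR = 77.7° gives GR at -39.40° from the x-axis; with |GR| = 25.0, R = (-16.99, -20.07). ∠GRE = 65.8° gives RE at 74.80° from the x-axis; with |RE| = 14.4, E = (-13.21, -6.176). ∠REZ = 95.0° gives EZ at 159.8° from the x-axis; with |EZ| = 29.8, Z = (-41.18, 4.114). ∠EZB = 74.9° gives ZB at -95.10° from the x-axis; with |ZB| = 18.8, B = (-42.85, -14.61). Then |DB| = |B − D| = 45.27.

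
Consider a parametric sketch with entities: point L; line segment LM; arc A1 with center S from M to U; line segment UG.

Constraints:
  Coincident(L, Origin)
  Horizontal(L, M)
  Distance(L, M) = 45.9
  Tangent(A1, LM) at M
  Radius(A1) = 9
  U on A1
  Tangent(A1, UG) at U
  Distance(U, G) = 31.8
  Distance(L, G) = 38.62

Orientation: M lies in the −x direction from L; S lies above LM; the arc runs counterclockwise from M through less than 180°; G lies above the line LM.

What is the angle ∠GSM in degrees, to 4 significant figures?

133.6°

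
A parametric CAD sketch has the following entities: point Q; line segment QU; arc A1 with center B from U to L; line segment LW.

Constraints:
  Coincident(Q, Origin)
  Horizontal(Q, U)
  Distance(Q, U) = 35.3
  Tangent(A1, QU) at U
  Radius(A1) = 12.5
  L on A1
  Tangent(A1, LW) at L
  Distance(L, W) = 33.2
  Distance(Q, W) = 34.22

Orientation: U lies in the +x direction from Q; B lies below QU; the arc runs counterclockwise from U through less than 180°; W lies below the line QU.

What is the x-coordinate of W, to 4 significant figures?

6.744

Checks: |BL| = 12.50 ✓; ∠(BL, LW) = 90.00° ✓; |LW| = 33.20 ✓; |QW| = 34.22 ✓.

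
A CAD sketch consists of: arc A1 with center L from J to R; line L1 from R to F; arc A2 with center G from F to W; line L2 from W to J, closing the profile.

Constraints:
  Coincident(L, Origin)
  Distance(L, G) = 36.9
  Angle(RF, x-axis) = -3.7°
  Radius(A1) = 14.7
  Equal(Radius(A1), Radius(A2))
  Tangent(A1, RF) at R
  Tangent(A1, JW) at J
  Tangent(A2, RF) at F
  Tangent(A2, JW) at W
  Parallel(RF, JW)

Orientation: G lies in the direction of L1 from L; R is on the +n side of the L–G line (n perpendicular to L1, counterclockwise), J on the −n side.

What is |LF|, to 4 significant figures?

39.72

Tangency of A1 to both parallel lines with radius 14.7 puts R and J at L ± 14.7·n: R = (0.9486, 14.67), J = (-0.9486, -14.67). Equal radii place F and W the same way about G: F = G + 14.7·n = (37.77, 12.29), W = G − 14.7·n = (35.87, -17.05). Then |LF| = |F − L| = 39.72.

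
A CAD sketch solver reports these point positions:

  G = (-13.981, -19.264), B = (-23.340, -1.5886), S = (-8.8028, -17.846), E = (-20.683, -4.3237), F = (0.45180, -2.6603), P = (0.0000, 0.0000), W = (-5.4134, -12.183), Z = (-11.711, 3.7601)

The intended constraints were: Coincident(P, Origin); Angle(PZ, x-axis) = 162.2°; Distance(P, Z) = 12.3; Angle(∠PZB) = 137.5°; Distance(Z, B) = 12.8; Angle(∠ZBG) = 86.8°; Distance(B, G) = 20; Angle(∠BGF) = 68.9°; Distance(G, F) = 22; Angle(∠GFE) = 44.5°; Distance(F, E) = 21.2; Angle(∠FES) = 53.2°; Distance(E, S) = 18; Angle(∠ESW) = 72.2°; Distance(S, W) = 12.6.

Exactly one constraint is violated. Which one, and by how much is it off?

Distance(S, W) = 12.6 — off by 6.00.

P = (0.00, 0.00) ✓; PZ at 162.2° ✓; |PZ| = 12.30 ✓; ∠PZB = 137.5° ✓; |ZB| = 12.80 ✓; ∠ZBG = 86.80° ✓; |BG| = 20.00 ✓; ∠BGF = 68.90° ✓; |GF| = 22.00 ✓; ∠GFE = 44.50° ✓; |FE| = 21.20 ✓; ∠FES = 53.20° ✓; |ES| = 18.00 ✓; ∠ESW = 72.20° ✓; |SW| = 6.600 ✗.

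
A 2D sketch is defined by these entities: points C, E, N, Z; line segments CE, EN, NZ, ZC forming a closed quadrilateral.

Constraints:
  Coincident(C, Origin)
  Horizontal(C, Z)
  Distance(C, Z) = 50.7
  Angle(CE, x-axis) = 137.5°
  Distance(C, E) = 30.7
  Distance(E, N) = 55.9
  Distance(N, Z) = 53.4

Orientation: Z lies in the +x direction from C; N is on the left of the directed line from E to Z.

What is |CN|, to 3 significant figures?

54.4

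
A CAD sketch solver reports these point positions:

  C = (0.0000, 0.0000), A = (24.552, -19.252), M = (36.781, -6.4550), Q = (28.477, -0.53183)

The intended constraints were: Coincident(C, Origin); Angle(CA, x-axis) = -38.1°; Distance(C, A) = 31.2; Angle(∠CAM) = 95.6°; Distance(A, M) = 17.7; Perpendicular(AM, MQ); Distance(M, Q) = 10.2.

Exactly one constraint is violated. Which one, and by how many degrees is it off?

Perpendicular(AM, MQ) — off by 8.20°.

C = (0.00, 0.00) ✓; CA at -38.10° ✓; |CA| = 31.20 ✓; ∠CAM = 95.60° ✓; |AM| = 17.70 ✓; ∠(AM, MQ) = 98.20° ✗; |MQ| = 10.20 ✓.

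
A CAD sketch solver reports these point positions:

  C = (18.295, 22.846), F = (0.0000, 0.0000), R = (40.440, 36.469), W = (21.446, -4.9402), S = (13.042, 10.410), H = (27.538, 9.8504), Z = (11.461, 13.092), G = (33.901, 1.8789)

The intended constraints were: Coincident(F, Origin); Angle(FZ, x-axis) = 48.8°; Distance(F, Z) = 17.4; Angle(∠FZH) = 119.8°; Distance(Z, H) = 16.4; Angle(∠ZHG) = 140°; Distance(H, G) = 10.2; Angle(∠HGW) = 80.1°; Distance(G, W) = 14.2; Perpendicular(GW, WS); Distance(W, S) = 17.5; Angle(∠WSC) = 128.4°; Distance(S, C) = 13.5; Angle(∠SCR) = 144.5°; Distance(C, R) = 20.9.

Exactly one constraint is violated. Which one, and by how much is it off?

Distance(C, R) = 20.9 — off by 5.10.

F = (0.00, 0.00) ✓; FZ at 48.80° ✓; |FZ| = 17.40 ✓; ∠FZH = 119.8° ✓; |ZH| = 16.40 ✓; ∠ZHG = 140.0° ✓; |HG| = 10.20 ✓; ∠HGW = 80.10° ✓; |GW| = 14.20 ✓; ∠(GW, WS) = 90.00° ✓; |WS| = 17.50 ✓; ∠WSC = 128.4° ✓; |SC| = 13.50 ✓; ∠SCR = 144.5° ✓; |CR| = 26.00 ✗.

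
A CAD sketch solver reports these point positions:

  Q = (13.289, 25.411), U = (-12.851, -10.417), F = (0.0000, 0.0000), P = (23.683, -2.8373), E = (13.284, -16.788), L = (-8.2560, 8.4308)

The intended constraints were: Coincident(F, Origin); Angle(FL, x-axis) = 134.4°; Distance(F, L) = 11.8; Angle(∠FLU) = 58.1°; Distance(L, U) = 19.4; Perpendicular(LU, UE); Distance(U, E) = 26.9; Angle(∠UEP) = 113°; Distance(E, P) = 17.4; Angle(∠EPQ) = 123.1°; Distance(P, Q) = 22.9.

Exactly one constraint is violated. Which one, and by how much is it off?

Distance(P, Q) = 22.9 — off by 7.20.

F = (0.00, 0.00) ✓; FL at 134.4° ✓; |FL| = 11.80 ✓; ∠FLU = 58.10° ✓; |LU| = 19.40 ✓; ∠(LU, UE) = 90.00° ✓; |UE| = 26.90 ✓; ∠UEP = 113.0° ✓; |EP| = 17.40 ✓; ∠EPQ = 123.1° ✓; |PQ| = 30.10 ✗.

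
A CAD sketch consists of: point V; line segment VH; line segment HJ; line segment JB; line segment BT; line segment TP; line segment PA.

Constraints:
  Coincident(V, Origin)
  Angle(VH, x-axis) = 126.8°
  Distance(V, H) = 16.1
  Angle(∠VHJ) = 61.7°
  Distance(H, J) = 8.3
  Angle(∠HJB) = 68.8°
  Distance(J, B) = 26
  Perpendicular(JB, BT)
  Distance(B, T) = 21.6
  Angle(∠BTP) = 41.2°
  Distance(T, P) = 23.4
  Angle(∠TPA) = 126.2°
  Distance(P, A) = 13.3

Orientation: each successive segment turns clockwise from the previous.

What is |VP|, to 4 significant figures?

8.970

V is at the origin; VH runs at 126.8° with length 16.1, so H = (-9.644, 12.89). ∠VHJ = 61.7° gives HJ at 8.500° from the x-axis; with |HJ| = 8.3, J = (-1.435, 14.12). ∠HJB = 68.8° gives JB at -102.7° from the x-axis; with |JB| = 26.0, B = (-7.151, -11.25). JB is perpendicular to BT, so BT runs at 167.3°; with |BT| = 21.6, T = (-28.22, -6.497). ∠BTP = 41.2° gives TP at 28.50° from the x-axis; with |TP| = 23.4, P = (-7.659, 4.669). Then |VP| = |P − V| = 8.970.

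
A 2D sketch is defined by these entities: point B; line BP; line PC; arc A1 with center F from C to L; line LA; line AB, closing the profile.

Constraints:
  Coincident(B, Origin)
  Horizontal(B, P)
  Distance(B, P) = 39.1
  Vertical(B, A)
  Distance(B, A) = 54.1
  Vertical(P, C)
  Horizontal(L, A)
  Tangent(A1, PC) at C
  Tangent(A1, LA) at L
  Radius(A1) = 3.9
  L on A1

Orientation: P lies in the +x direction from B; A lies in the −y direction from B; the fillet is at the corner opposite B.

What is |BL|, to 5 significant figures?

64.543

B is at the origin; BP is horizontal with |BP| = 39.1 and P on the +x side, so P = (39.100, 0.0000). BA is vertical with |BA| = 54.1 and A on the −y side, so A = (0.0000, -54.100). The virtual corner opposite B is at (39.100, -54.100). A1 meets PC tangentially, so FC is at right angles to PC and tangency of A1 to LA means the radius FL is perpendicular to LA, with radius 3.9, so the center F sits 3.9 in from both sides at F = (35.200, -50.200). That places the tangent points at C = (39.100, -50.200) on PC and L = (35.200, -54.100) on LA. Then |BL| = |L − B| = 64.543.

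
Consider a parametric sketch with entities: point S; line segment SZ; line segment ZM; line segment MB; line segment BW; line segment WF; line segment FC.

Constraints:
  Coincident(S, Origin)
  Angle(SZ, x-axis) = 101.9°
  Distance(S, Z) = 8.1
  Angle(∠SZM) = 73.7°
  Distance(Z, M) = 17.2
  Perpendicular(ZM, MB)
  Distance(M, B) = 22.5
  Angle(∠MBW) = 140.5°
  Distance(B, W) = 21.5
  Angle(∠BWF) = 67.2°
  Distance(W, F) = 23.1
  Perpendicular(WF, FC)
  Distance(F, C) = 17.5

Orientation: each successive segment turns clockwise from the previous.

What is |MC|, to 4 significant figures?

13.78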